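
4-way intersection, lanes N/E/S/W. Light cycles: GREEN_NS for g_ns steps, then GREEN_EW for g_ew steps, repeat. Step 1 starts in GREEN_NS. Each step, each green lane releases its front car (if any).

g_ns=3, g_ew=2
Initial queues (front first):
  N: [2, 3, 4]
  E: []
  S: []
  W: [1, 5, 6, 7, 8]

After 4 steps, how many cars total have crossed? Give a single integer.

Answer: 4

Derivation:
Step 1 [NS]: N:car2-GO,E:wait,S:empty,W:wait | queues: N=2 E=0 S=0 W=5
Step 2 [NS]: N:car3-GO,E:wait,S:empty,W:wait | queues: N=1 E=0 S=0 W=5
Step 3 [NS]: N:car4-GO,E:wait,S:empty,W:wait | queues: N=0 E=0 S=0 W=5
Step 4 [EW]: N:wait,E:empty,S:wait,W:car1-GO | queues: N=0 E=0 S=0 W=4
Cars crossed by step 4: 4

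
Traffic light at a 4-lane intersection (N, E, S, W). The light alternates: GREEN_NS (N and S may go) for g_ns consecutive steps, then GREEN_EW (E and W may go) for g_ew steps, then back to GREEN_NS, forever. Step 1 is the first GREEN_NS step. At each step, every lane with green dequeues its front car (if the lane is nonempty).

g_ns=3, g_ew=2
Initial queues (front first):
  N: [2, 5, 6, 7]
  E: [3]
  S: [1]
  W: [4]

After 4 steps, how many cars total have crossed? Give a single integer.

Step 1 [NS]: N:car2-GO,E:wait,S:car1-GO,W:wait | queues: N=3 E=1 S=0 W=1
Step 2 [NS]: N:car5-GO,E:wait,S:empty,W:wait | queues: N=2 E=1 S=0 W=1
Step 3 [NS]: N:car6-GO,E:wait,S:empty,W:wait | queues: N=1 E=1 S=0 W=1
Step 4 [EW]: N:wait,E:car3-GO,S:wait,W:car4-GO | queues: N=1 E=0 S=0 W=0
Cars crossed by step 4: 6

Answer: 6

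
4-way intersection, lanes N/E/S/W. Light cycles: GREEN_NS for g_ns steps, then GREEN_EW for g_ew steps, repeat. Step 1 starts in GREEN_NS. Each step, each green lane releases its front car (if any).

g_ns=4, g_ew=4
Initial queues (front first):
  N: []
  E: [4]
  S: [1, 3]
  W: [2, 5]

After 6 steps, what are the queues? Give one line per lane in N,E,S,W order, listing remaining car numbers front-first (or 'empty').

Step 1 [NS]: N:empty,E:wait,S:car1-GO,W:wait | queues: N=0 E=1 S=1 W=2
Step 2 [NS]: N:empty,E:wait,S:car3-GO,W:wait | queues: N=0 E=1 S=0 W=2
Step 3 [NS]: N:empty,E:wait,S:empty,W:wait | queues: N=0 E=1 S=0 W=2
Step 4 [NS]: N:empty,E:wait,S:empty,W:wait | queues: N=0 E=1 S=0 W=2
Step 5 [EW]: N:wait,E:car4-GO,S:wait,W:car2-GO | queues: N=0 E=0 S=0 W=1
Step 6 [EW]: N:wait,E:empty,S:wait,W:car5-GO | queues: N=0 E=0 S=0 W=0

N: empty
E: empty
S: empty
W: empty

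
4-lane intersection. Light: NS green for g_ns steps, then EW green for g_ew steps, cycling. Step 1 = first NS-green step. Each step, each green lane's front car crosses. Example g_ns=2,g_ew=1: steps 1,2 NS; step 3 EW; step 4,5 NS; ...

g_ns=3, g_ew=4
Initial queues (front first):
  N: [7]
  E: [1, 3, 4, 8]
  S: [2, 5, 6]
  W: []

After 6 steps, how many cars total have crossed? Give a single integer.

Step 1 [NS]: N:car7-GO,E:wait,S:car2-GO,W:wait | queues: N=0 E=4 S=2 W=0
Step 2 [NS]: N:empty,E:wait,S:car5-GO,W:wait | queues: N=0 E=4 S=1 W=0
Step 3 [NS]: N:empty,E:wait,S:car6-GO,W:wait | queues: N=0 E=4 S=0 W=0
Step 4 [EW]: N:wait,E:car1-GO,S:wait,W:empty | queues: N=0 E=3 S=0 W=0
Step 5 [EW]: N:wait,E:car3-GO,S:wait,W:empty | queues: N=0 E=2 S=0 W=0
Step 6 [EW]: N:wait,E:car4-GO,S:wait,W:empty | queues: N=0 E=1 S=0 W=0
Cars crossed by step 6: 7

Answer: 7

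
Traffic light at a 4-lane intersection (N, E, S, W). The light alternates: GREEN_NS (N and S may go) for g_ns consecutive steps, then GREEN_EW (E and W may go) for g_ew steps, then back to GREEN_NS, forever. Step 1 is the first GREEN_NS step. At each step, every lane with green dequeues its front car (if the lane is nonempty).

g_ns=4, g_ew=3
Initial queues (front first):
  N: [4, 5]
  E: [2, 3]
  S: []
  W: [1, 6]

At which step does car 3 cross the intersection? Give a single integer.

Step 1 [NS]: N:car4-GO,E:wait,S:empty,W:wait | queues: N=1 E=2 S=0 W=2
Step 2 [NS]: N:car5-GO,E:wait,S:empty,W:wait | queues: N=0 E=2 S=0 W=2
Step 3 [NS]: N:empty,E:wait,S:empty,W:wait | queues: N=0 E=2 S=0 W=2
Step 4 [NS]: N:empty,E:wait,S:empty,W:wait | queues: N=0 E=2 S=0 W=2
Step 5 [EW]: N:wait,E:car2-GO,S:wait,W:car1-GO | queues: N=0 E=1 S=0 W=1
Step 6 [EW]: N:wait,E:car3-GO,S:wait,W:car6-GO | queues: N=0 E=0 S=0 W=0
Car 3 crosses at step 6

6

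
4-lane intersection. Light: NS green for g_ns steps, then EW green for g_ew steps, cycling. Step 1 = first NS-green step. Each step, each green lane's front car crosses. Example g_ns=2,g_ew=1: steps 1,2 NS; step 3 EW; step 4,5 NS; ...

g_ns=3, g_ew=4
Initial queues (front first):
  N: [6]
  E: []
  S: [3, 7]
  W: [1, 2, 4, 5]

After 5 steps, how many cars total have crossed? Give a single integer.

Step 1 [NS]: N:car6-GO,E:wait,S:car3-GO,W:wait | queues: N=0 E=0 S=1 W=4
Step 2 [NS]: N:empty,E:wait,S:car7-GO,W:wait | queues: N=0 E=0 S=0 W=4
Step 3 [NS]: N:empty,E:wait,S:empty,W:wait | queues: N=0 E=0 S=0 W=4
Step 4 [EW]: N:wait,E:empty,S:wait,W:car1-GO | queues: N=0 E=0 S=0 W=3
Step 5 [EW]: N:wait,E:empty,S:wait,W:car2-GO | queues: N=0 E=0 S=0 W=2
Cars crossed by step 5: 5

Answer: 5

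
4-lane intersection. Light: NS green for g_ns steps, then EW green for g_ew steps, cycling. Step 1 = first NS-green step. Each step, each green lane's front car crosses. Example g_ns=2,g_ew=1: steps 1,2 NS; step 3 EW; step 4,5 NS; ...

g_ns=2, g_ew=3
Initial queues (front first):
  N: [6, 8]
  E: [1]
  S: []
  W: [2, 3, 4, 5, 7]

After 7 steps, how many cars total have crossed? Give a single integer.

Step 1 [NS]: N:car6-GO,E:wait,S:empty,W:wait | queues: N=1 E=1 S=0 W=5
Step 2 [NS]: N:car8-GO,E:wait,S:empty,W:wait | queues: N=0 E=1 S=0 W=5
Step 3 [EW]: N:wait,E:car1-GO,S:wait,W:car2-GO | queues: N=0 E=0 S=0 W=4
Step 4 [EW]: N:wait,E:empty,S:wait,W:car3-GO | queues: N=0 E=0 S=0 W=3
Step 5 [EW]: N:wait,E:empty,S:wait,W:car4-GO | queues: N=0 E=0 S=0 W=2
Step 6 [NS]: N:empty,E:wait,S:empty,W:wait | queues: N=0 E=0 S=0 W=2
Step 7 [NS]: N:empty,E:wait,S:empty,W:wait | queues: N=0 E=0 S=0 W=2
Cars crossed by step 7: 6

Answer: 6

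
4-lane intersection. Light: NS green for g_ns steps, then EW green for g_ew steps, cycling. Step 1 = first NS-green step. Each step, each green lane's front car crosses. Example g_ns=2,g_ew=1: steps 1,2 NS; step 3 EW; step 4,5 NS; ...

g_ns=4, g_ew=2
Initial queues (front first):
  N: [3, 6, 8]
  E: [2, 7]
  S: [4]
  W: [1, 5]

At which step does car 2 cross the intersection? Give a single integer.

Step 1 [NS]: N:car3-GO,E:wait,S:car4-GO,W:wait | queues: N=2 E=2 S=0 W=2
Step 2 [NS]: N:car6-GO,E:wait,S:empty,W:wait | queues: N=1 E=2 S=0 W=2
Step 3 [NS]: N:car8-GO,E:wait,S:empty,W:wait | queues: N=0 E=2 S=0 W=2
Step 4 [NS]: N:empty,E:wait,S:empty,W:wait | queues: N=0 E=2 S=0 W=2
Step 5 [EW]: N:wait,E:car2-GO,S:wait,W:car1-GO | queues: N=0 E=1 S=0 W=1
Step 6 [EW]: N:wait,E:car7-GO,S:wait,W:car5-GO | queues: N=0 E=0 S=0 W=0
Car 2 crosses at step 5

5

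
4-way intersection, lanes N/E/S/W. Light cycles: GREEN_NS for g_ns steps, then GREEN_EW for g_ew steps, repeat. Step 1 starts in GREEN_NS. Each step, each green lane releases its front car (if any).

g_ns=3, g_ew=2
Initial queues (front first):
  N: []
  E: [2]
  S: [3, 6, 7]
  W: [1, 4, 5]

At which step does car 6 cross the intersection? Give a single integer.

Step 1 [NS]: N:empty,E:wait,S:car3-GO,W:wait | queues: N=0 E=1 S=2 W=3
Step 2 [NS]: N:empty,E:wait,S:car6-GO,W:wait | queues: N=0 E=1 S=1 W=3
Step 3 [NS]: N:empty,E:wait,S:car7-GO,W:wait | queues: N=0 E=1 S=0 W=3
Step 4 [EW]: N:wait,E:car2-GO,S:wait,W:car1-GO | queues: N=0 E=0 S=0 W=2
Step 5 [EW]: N:wait,E:empty,S:wait,W:car4-GO | queues: N=0 E=0 S=0 W=1
Step 6 [NS]: N:empty,E:wait,S:empty,W:wait | queues: N=0 E=0 S=0 W=1
Step 7 [NS]: N:empty,E:wait,S:empty,W:wait | queues: N=0 E=0 S=0 W=1
Step 8 [NS]: N:empty,E:wait,S:empty,W:wait | queues: N=0 E=0 S=0 W=1
Step 9 [EW]: N:wait,E:empty,S:wait,W:car5-GO | queues: N=0 E=0 S=0 W=0
Car 6 crosses at step 2

2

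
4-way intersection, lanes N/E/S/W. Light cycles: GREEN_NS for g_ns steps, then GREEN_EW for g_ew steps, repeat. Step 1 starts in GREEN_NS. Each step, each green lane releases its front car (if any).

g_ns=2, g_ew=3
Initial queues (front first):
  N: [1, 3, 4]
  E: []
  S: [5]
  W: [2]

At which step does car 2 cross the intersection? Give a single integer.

Step 1 [NS]: N:car1-GO,E:wait,S:car5-GO,W:wait | queues: N=2 E=0 S=0 W=1
Step 2 [NS]: N:car3-GO,E:wait,S:empty,W:wait | queues: N=1 E=0 S=0 W=1
Step 3 [EW]: N:wait,E:empty,S:wait,W:car2-GO | queues: N=1 E=0 S=0 W=0
Step 4 [EW]: N:wait,E:empty,S:wait,W:empty | queues: N=1 E=0 S=0 W=0
Step 5 [EW]: N:wait,E:empty,S:wait,W:empty | queues: N=1 E=0 S=0 W=0
Step 6 [NS]: N:car4-GO,E:wait,S:empty,W:wait | queues: N=0 E=0 S=0 W=0
Car 2 crosses at step 3

3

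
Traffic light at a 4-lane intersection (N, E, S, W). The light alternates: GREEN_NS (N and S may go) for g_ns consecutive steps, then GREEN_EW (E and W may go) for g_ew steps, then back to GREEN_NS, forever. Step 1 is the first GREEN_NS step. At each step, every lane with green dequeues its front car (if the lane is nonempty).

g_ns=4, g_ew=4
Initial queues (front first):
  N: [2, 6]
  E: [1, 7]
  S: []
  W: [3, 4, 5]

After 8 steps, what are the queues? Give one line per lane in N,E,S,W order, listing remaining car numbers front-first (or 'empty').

Step 1 [NS]: N:car2-GO,E:wait,S:empty,W:wait | queues: N=1 E=2 S=0 W=3
Step 2 [NS]: N:car6-GO,E:wait,S:empty,W:wait | queues: N=0 E=2 S=0 W=3
Step 3 [NS]: N:empty,E:wait,S:empty,W:wait | queues: N=0 E=2 S=0 W=3
Step 4 [NS]: N:empty,E:wait,S:empty,W:wait | queues: N=0 E=2 S=0 W=3
Step 5 [EW]: N:wait,E:car1-GO,S:wait,W:car3-GO | queues: N=0 E=1 S=0 W=2
Step 6 [EW]: N:wait,E:car7-GO,S:wait,W:car4-GO | queues: N=0 E=0 S=0 W=1
Step 7 [EW]: N:wait,E:empty,S:wait,W:car5-GO | queues: N=0 E=0 S=0 W=0

N: empty
E: empty
S: empty
W: empty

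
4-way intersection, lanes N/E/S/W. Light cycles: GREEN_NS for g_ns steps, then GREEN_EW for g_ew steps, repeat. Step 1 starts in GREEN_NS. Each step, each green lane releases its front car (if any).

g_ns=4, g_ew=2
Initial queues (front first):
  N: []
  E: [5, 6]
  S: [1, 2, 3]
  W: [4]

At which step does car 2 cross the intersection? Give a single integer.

Step 1 [NS]: N:empty,E:wait,S:car1-GO,W:wait | queues: N=0 E=2 S=2 W=1
Step 2 [NS]: N:empty,E:wait,S:car2-GO,W:wait | queues: N=0 E=2 S=1 W=1
Step 3 [NS]: N:empty,E:wait,S:car3-GO,W:wait | queues: N=0 E=2 S=0 W=1
Step 4 [NS]: N:empty,E:wait,S:empty,W:wait | queues: N=0 E=2 S=0 W=1
Step 5 [EW]: N:wait,E:car5-GO,S:wait,W:car4-GO | queues: N=0 E=1 S=0 W=0
Step 6 [EW]: N:wait,E:car6-GO,S:wait,W:empty | queues: N=0 E=0 S=0 W=0
Car 2 crosses at step 2

2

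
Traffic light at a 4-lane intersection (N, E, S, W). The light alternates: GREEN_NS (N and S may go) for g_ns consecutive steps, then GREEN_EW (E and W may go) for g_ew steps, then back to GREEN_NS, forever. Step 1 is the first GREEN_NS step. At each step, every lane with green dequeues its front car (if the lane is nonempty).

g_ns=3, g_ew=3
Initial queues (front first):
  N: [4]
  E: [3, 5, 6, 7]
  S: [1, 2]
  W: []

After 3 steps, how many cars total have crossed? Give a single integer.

Step 1 [NS]: N:car4-GO,E:wait,S:car1-GO,W:wait | queues: N=0 E=4 S=1 W=0
Step 2 [NS]: N:empty,E:wait,S:car2-GO,W:wait | queues: N=0 E=4 S=0 W=0
Step 3 [NS]: N:empty,E:wait,S:empty,W:wait | queues: N=0 E=4 S=0 W=0
Cars crossed by step 3: 3

Answer: 3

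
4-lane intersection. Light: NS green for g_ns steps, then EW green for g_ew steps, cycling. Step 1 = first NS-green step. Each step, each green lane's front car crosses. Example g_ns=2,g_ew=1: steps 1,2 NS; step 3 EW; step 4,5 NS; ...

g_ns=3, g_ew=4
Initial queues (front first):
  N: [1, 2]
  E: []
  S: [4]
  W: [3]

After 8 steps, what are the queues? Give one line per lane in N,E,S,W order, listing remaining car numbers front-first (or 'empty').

Step 1 [NS]: N:car1-GO,E:wait,S:car4-GO,W:wait | queues: N=1 E=0 S=0 W=1
Step 2 [NS]: N:car2-GO,E:wait,S:empty,W:wait | queues: N=0 E=0 S=0 W=1
Step 3 [NS]: N:empty,E:wait,S:empty,W:wait | queues: N=0 E=0 S=0 W=1
Step 4 [EW]: N:wait,E:empty,S:wait,W:car3-GO | queues: N=0 E=0 S=0 W=0

N: empty
E: empty
S: empty
W: empty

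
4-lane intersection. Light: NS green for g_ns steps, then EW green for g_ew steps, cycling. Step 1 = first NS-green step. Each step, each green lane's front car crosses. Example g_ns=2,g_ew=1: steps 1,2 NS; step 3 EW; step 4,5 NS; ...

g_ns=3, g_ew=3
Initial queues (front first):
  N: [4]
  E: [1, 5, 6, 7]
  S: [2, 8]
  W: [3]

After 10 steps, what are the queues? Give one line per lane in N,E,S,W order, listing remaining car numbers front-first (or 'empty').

Step 1 [NS]: N:car4-GO,E:wait,S:car2-GO,W:wait | queues: N=0 E=4 S=1 W=1
Step 2 [NS]: N:empty,E:wait,S:car8-GO,W:wait | queues: N=0 E=4 S=0 W=1
Step 3 [NS]: N:empty,E:wait,S:empty,W:wait | queues: N=0 E=4 S=0 W=1
Step 4 [EW]: N:wait,E:car1-GO,S:wait,W:car3-GO | queues: N=0 E=3 S=0 W=0
Step 5 [EW]: N:wait,E:car5-GO,S:wait,W:empty | queues: N=0 E=2 S=0 W=0
Step 6 [EW]: N:wait,E:car6-GO,S:wait,W:empty | queues: N=0 E=1 S=0 W=0
Step 7 [NS]: N:empty,E:wait,S:empty,W:wait | queues: N=0 E=1 S=0 W=0
Step 8 [NS]: N:empty,E:wait,S:empty,W:wait | queues: N=0 E=1 S=0 W=0
Step 9 [NS]: N:empty,E:wait,S:empty,W:wait | queues: N=0 E=1 S=0 W=0
Step 10 [EW]: N:wait,E:car7-GO,S:wait,W:empty | queues: N=0 E=0 S=0 W=0

N: empty
E: empty
S: empty
W: empty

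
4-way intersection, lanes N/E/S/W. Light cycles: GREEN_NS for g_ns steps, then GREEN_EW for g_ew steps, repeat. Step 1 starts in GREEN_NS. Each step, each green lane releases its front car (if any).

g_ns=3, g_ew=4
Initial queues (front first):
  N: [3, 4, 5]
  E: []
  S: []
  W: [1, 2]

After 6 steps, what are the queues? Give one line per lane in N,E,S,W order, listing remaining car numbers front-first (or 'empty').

Step 1 [NS]: N:car3-GO,E:wait,S:empty,W:wait | queues: N=2 E=0 S=0 W=2
Step 2 [NS]: N:car4-GO,E:wait,S:empty,W:wait | queues: N=1 E=0 S=0 W=2
Step 3 [NS]: N:car5-GO,E:wait,S:empty,W:wait | queues: N=0 E=0 S=0 W=2
Step 4 [EW]: N:wait,E:empty,S:wait,W:car1-GO | queues: N=0 E=0 S=0 W=1
Step 5 [EW]: N:wait,E:empty,S:wait,W:car2-GO | queues: N=0 E=0 S=0 W=0

N: empty
E: empty
S: empty
W: empty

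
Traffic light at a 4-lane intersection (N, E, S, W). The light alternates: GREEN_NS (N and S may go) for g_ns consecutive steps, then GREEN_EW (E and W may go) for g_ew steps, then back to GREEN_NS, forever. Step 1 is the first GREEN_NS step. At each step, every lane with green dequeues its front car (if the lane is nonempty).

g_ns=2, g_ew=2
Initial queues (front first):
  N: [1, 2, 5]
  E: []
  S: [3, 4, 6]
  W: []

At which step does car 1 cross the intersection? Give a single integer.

Step 1 [NS]: N:car1-GO,E:wait,S:car3-GO,W:wait | queues: N=2 E=0 S=2 W=0
Step 2 [NS]: N:car2-GO,E:wait,S:car4-GO,W:wait | queues: N=1 E=0 S=1 W=0
Step 3 [EW]: N:wait,E:empty,S:wait,W:empty | queues: N=1 E=0 S=1 W=0
Step 4 [EW]: N:wait,E:empty,S:wait,W:empty | queues: N=1 E=0 S=1 W=0
Step 5 [NS]: N:car5-GO,E:wait,S:car6-GO,W:wait | queues: N=0 E=0 S=0 W=0
Car 1 crosses at step 1

1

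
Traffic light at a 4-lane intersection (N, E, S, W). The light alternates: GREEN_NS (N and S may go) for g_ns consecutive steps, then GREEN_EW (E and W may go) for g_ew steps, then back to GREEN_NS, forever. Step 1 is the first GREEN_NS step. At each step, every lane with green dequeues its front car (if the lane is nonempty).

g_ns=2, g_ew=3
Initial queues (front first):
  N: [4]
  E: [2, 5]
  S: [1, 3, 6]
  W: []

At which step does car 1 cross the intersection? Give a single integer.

Step 1 [NS]: N:car4-GO,E:wait,S:car1-GO,W:wait | queues: N=0 E=2 S=2 W=0
Step 2 [NS]: N:empty,E:wait,S:car3-GO,W:wait | queues: N=0 E=2 S=1 W=0
Step 3 [EW]: N:wait,E:car2-GO,S:wait,W:empty | queues: N=0 E=1 S=1 W=0
Step 4 [EW]: N:wait,E:car5-GO,S:wait,W:empty | queues: N=0 E=0 S=1 W=0
Step 5 [EW]: N:wait,E:empty,S:wait,W:empty | queues: N=0 E=0 S=1 W=0
Step 6 [NS]: N:empty,E:wait,S:car6-GO,W:wait | queues: N=0 E=0 S=0 W=0
Car 1 crosses at step 1

1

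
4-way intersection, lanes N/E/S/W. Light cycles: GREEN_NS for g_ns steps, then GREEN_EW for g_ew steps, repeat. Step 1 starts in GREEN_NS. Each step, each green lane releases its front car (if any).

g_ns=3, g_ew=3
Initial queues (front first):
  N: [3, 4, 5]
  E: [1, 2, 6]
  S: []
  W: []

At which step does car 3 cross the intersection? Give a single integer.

Step 1 [NS]: N:car3-GO,E:wait,S:empty,W:wait | queues: N=2 E=3 S=0 W=0
Step 2 [NS]: N:car4-GO,E:wait,S:empty,W:wait | queues: N=1 E=3 S=0 W=0
Step 3 [NS]: N:car5-GO,E:wait,S:empty,W:wait | queues: N=0 E=3 S=0 W=0
Step 4 [EW]: N:wait,E:car1-GO,S:wait,W:empty | queues: N=0 E=2 S=0 W=0
Step 5 [EW]: N:wait,E:car2-GO,S:wait,W:empty | queues: N=0 E=1 S=0 W=0
Step 6 [EW]: N:wait,E:car6-GO,S:wait,W:empty | queues: N=0 E=0 S=0 W=0
Car 3 crosses at step 1

1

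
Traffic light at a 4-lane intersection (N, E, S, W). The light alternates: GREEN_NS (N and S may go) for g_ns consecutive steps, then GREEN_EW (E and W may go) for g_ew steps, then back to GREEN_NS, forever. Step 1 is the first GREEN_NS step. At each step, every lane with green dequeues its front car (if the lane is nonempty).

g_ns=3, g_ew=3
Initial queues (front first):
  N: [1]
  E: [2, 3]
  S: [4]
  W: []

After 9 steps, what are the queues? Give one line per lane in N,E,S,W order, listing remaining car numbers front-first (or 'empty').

Step 1 [NS]: N:car1-GO,E:wait,S:car4-GO,W:wait | queues: N=0 E=2 S=0 W=0
Step 2 [NS]: N:empty,E:wait,S:empty,W:wait | queues: N=0 E=2 S=0 W=0
Step 3 [NS]: N:empty,E:wait,S:empty,W:wait | queues: N=0 E=2 S=0 W=0
Step 4 [EW]: N:wait,E:car2-GO,S:wait,W:empty | queues: N=0 E=1 S=0 W=0
Step 5 [EW]: N:wait,E:car3-GO,S:wait,W:empty | queues: N=0 E=0 S=0 W=0

N: empty
E: empty
S: empty
W: empty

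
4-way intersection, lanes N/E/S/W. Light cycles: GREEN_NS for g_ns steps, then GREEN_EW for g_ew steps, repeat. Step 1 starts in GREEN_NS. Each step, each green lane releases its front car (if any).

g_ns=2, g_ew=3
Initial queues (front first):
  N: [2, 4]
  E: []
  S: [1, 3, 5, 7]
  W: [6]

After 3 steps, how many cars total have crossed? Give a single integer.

Answer: 5

Derivation:
Step 1 [NS]: N:car2-GO,E:wait,S:car1-GO,W:wait | queues: N=1 E=0 S=3 W=1
Step 2 [NS]: N:car4-GO,E:wait,S:car3-GO,W:wait | queues: N=0 E=0 S=2 W=1
Step 3 [EW]: N:wait,E:empty,S:wait,W:car6-GO | queues: N=0 E=0 S=2 W=0
Cars crossed by step 3: 5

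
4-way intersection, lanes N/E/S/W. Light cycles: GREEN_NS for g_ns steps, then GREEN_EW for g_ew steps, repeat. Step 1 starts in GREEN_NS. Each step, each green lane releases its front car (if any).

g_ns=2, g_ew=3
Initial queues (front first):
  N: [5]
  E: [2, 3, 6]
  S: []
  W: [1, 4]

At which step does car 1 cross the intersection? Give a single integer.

Step 1 [NS]: N:car5-GO,E:wait,S:empty,W:wait | queues: N=0 E=3 S=0 W=2
Step 2 [NS]: N:empty,E:wait,S:empty,W:wait | queues: N=0 E=3 S=0 W=2
Step 3 [EW]: N:wait,E:car2-GO,S:wait,W:car1-GO | queues: N=0 E=2 S=0 W=1
Step 4 [EW]: N:wait,E:car3-GO,S:wait,W:car4-GO | queues: N=0 E=1 S=0 W=0
Step 5 [EW]: N:wait,E:car6-GO,S:wait,W:empty | queues: N=0 E=0 S=0 W=0
Car 1 crosses at step 3

3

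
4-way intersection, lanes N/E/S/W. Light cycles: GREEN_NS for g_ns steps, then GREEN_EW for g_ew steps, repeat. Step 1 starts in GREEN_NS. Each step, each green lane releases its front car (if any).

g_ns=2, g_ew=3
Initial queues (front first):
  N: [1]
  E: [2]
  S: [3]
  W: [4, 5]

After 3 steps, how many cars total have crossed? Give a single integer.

Step 1 [NS]: N:car1-GO,E:wait,S:car3-GO,W:wait | queues: N=0 E=1 S=0 W=2
Step 2 [NS]: N:empty,E:wait,S:empty,W:wait | queues: N=0 E=1 S=0 W=2
Step 3 [EW]: N:wait,E:car2-GO,S:wait,W:car4-GO | queues: N=0 E=0 S=0 W=1
Cars crossed by step 3: 4

Answer: 4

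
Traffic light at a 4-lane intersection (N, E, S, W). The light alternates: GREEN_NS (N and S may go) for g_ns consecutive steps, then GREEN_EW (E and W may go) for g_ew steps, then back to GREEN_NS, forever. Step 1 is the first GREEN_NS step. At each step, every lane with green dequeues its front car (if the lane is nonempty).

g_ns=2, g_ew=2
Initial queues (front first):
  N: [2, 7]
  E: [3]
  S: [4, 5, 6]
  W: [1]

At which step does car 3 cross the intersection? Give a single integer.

Step 1 [NS]: N:car2-GO,E:wait,S:car4-GO,W:wait | queues: N=1 E=1 S=2 W=1
Step 2 [NS]: N:car7-GO,E:wait,S:car5-GO,W:wait | queues: N=0 E=1 S=1 W=1
Step 3 [EW]: N:wait,E:car3-GO,S:wait,W:car1-GO | queues: N=0 E=0 S=1 W=0
Step 4 [EW]: N:wait,E:empty,S:wait,W:empty | queues: N=0 E=0 S=1 W=0
Step 5 [NS]: N:empty,E:wait,S:car6-GO,W:wait | queues: N=0 E=0 S=0 W=0
Car 3 crosses at step 3

3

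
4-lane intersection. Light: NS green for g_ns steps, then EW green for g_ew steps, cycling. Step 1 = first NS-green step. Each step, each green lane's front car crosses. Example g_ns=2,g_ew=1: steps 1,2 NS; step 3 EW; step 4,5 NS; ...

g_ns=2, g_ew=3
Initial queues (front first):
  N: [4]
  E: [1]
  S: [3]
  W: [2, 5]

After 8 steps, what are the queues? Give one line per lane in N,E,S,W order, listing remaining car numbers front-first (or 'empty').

Step 1 [NS]: N:car4-GO,E:wait,S:car3-GO,W:wait | queues: N=0 E=1 S=0 W=2
Step 2 [NS]: N:empty,E:wait,S:empty,W:wait | queues: N=0 E=1 S=0 W=2
Step 3 [EW]: N:wait,E:car1-GO,S:wait,W:car2-GO | queues: N=0 E=0 S=0 W=1
Step 4 [EW]: N:wait,E:empty,S:wait,W:car5-GO | queues: N=0 E=0 S=0 W=0

N: empty
E: empty
S: empty
W: empty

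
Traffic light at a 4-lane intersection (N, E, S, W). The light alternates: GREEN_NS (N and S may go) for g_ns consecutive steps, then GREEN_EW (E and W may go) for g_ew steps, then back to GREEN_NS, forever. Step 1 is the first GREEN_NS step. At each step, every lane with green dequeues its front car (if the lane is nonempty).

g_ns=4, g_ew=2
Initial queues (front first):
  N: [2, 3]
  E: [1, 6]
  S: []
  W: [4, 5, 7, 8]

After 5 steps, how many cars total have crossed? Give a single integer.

Answer: 4

Derivation:
Step 1 [NS]: N:car2-GO,E:wait,S:empty,W:wait | queues: N=1 E=2 S=0 W=4
Step 2 [NS]: N:car3-GO,E:wait,S:empty,W:wait | queues: N=0 E=2 S=0 W=4
Step 3 [NS]: N:empty,E:wait,S:empty,W:wait | queues: N=0 E=2 S=0 W=4
Step 4 [NS]: N:empty,E:wait,S:empty,W:wait | queues: N=0 E=2 S=0 W=4
Step 5 [EW]: N:wait,E:car1-GO,S:wait,W:car4-GO | queues: N=0 E=1 S=0 W=3
Cars crossed by step 5: 4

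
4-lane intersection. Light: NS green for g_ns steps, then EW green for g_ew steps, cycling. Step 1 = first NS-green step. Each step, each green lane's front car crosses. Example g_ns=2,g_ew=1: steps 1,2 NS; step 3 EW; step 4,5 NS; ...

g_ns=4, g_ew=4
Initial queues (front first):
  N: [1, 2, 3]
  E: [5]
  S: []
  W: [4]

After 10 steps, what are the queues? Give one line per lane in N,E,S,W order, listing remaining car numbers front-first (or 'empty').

Step 1 [NS]: N:car1-GO,E:wait,S:empty,W:wait | queues: N=2 E=1 S=0 W=1
Step 2 [NS]: N:car2-GO,E:wait,S:empty,W:wait | queues: N=1 E=1 S=0 W=1
Step 3 [NS]: N:car3-GO,E:wait,S:empty,W:wait | queues: N=0 E=1 S=0 W=1
Step 4 [NS]: N:empty,E:wait,S:empty,W:wait | queues: N=0 E=1 S=0 W=1
Step 5 [EW]: N:wait,E:car5-GO,S:wait,W:car4-GO | queues: N=0 E=0 S=0 W=0

N: empty
E: empty
S: empty
W: empty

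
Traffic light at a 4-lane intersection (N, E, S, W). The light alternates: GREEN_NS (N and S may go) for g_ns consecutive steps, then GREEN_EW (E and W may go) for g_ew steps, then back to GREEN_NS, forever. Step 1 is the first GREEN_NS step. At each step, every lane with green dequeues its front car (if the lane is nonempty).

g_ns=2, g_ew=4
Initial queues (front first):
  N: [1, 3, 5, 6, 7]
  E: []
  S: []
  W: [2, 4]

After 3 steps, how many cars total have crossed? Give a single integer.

Step 1 [NS]: N:car1-GO,E:wait,S:empty,W:wait | queues: N=4 E=0 S=0 W=2
Step 2 [NS]: N:car3-GO,E:wait,S:empty,W:wait | queues: N=3 E=0 S=0 W=2
Step 3 [EW]: N:wait,E:empty,S:wait,W:car2-GO | queues: N=3 E=0 S=0 W=1
Cars crossed by step 3: 3

Answer: 3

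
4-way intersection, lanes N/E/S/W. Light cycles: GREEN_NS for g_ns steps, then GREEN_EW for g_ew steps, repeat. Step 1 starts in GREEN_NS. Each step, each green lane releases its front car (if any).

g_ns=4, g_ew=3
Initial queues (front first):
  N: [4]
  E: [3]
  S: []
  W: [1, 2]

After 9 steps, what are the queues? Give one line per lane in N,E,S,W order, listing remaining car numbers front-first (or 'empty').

Step 1 [NS]: N:car4-GO,E:wait,S:empty,W:wait | queues: N=0 E=1 S=0 W=2
Step 2 [NS]: N:empty,E:wait,S:empty,W:wait | queues: N=0 E=1 S=0 W=2
Step 3 [NS]: N:empty,E:wait,S:empty,W:wait | queues: N=0 E=1 S=0 W=2
Step 4 [NS]: N:empty,E:wait,S:empty,W:wait | queues: N=0 E=1 S=0 W=2
Step 5 [EW]: N:wait,E:car3-GO,S:wait,W:car1-GO | queues: N=0 E=0 S=0 W=1
Step 6 [EW]: N:wait,E:empty,S:wait,W:car2-GO | queues: N=0 E=0 S=0 W=0

N: empty
E: empty
S: empty
W: empty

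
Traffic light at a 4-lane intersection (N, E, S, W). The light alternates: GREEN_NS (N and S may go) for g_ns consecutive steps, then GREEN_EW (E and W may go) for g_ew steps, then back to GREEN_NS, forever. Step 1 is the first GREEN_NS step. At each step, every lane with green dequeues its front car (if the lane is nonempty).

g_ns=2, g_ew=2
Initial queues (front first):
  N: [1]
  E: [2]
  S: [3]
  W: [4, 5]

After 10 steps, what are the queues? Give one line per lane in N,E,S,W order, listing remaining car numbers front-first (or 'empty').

Step 1 [NS]: N:car1-GO,E:wait,S:car3-GO,W:wait | queues: N=0 E=1 S=0 W=2
Step 2 [NS]: N:empty,E:wait,S:empty,W:wait | queues: N=0 E=1 S=0 W=2
Step 3 [EW]: N:wait,E:car2-GO,S:wait,W:car4-GO | queues: N=0 E=0 S=0 W=1
Step 4 [EW]: N:wait,E:empty,S:wait,W:car5-GO | queues: N=0 E=0 S=0 W=0

N: empty
E: empty
S: empty
W: empty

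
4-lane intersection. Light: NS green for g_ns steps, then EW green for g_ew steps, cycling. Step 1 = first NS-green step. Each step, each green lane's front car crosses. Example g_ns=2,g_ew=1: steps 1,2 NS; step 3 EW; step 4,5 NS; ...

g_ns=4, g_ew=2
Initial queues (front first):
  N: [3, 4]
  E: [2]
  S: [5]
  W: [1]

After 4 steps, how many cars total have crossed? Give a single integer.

Answer: 3

Derivation:
Step 1 [NS]: N:car3-GO,E:wait,S:car5-GO,W:wait | queues: N=1 E=1 S=0 W=1
Step 2 [NS]: N:car4-GO,E:wait,S:empty,W:wait | queues: N=0 E=1 S=0 W=1
Step 3 [NS]: N:empty,E:wait,S:empty,W:wait | queues: N=0 E=1 S=0 W=1
Step 4 [NS]: N:empty,E:wait,S:empty,W:wait | queues: N=0 E=1 S=0 W=1
Cars crossed by step 4: 3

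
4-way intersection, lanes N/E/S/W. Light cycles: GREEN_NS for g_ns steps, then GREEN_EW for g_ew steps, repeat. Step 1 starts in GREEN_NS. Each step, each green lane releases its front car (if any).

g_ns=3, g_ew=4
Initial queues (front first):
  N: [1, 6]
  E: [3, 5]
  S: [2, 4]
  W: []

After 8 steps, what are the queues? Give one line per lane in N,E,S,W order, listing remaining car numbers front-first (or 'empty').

Step 1 [NS]: N:car1-GO,E:wait,S:car2-GO,W:wait | queues: N=1 E=2 S=1 W=0
Step 2 [NS]: N:car6-GO,E:wait,S:car4-GO,W:wait | queues: N=0 E=2 S=0 W=0
Step 3 [NS]: N:empty,E:wait,S:empty,W:wait | queues: N=0 E=2 S=0 W=0
Step 4 [EW]: N:wait,E:car3-GO,S:wait,W:empty | queues: N=0 E=1 S=0 W=0
Step 5 [EW]: N:wait,E:car5-GO,S:wait,W:empty | queues: N=0 E=0 S=0 W=0

N: empty
E: empty
S: empty
W: empty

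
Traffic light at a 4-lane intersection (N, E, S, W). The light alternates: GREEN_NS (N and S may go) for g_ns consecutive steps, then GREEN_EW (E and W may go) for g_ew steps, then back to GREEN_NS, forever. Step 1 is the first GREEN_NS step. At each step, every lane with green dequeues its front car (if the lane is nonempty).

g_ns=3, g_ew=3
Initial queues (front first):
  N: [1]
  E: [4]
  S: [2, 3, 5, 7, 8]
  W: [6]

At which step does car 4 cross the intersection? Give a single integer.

Step 1 [NS]: N:car1-GO,E:wait,S:car2-GO,W:wait | queues: N=0 E=1 S=4 W=1
Step 2 [NS]: N:empty,E:wait,S:car3-GO,W:wait | queues: N=0 E=1 S=3 W=1
Step 3 [NS]: N:empty,E:wait,S:car5-GO,W:wait | queues: N=0 E=1 S=2 W=1
Step 4 [EW]: N:wait,E:car4-GO,S:wait,W:car6-GO | queues: N=0 E=0 S=2 W=0
Step 5 [EW]: N:wait,E:empty,S:wait,W:empty | queues: N=0 E=0 S=2 W=0
Step 6 [EW]: N:wait,E:empty,S:wait,W:empty | queues: N=0 E=0 S=2 W=0
Step 7 [NS]: N:empty,E:wait,S:car7-GO,W:wait | queues: N=0 E=0 S=1 W=0
Step 8 [NS]: N:empty,E:wait,S:car8-GO,W:wait | queues: N=0 E=0 S=0 W=0
Car 4 crosses at step 4

4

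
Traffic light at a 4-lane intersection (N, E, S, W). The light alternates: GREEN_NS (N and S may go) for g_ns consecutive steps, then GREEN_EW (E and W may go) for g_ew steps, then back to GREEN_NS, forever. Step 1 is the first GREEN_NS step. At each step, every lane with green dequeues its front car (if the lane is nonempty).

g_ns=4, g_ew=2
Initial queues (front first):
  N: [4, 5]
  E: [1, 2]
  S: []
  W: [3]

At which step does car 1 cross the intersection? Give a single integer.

Step 1 [NS]: N:car4-GO,E:wait,S:empty,W:wait | queues: N=1 E=2 S=0 W=1
Step 2 [NS]: N:car5-GO,E:wait,S:empty,W:wait | queues: N=0 E=2 S=0 W=1
Step 3 [NS]: N:empty,E:wait,S:empty,W:wait | queues: N=0 E=2 S=0 W=1
Step 4 [NS]: N:empty,E:wait,S:empty,W:wait | queues: N=0 E=2 S=0 W=1
Step 5 [EW]: N:wait,E:car1-GO,S:wait,W:car3-GO | queues: N=0 E=1 S=0 W=0
Step 6 [EW]: N:wait,E:car2-GO,S:wait,W:empty | queues: N=0 E=0 S=0 W=0
Car 1 crosses at step 5

5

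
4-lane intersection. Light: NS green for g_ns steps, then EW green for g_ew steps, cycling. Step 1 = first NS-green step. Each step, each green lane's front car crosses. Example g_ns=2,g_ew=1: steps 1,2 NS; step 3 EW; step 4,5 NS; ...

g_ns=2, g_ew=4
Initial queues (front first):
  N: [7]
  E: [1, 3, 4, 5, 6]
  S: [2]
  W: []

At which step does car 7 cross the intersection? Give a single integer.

Step 1 [NS]: N:car7-GO,E:wait,S:car2-GO,W:wait | queues: N=0 E=5 S=0 W=0
Step 2 [NS]: N:empty,E:wait,S:empty,W:wait | queues: N=0 E=5 S=0 W=0
Step 3 [EW]: N:wait,E:car1-GO,S:wait,W:empty | queues: N=0 E=4 S=0 W=0
Step 4 [EW]: N:wait,E:car3-GO,S:wait,W:empty | queues: N=0 E=3 S=0 W=0
Step 5 [EW]: N:wait,E:car4-GO,S:wait,W:empty | queues: N=0 E=2 S=0 W=0
Step 6 [EW]: N:wait,E:car5-GO,S:wait,W:empty | queues: N=0 E=1 S=0 W=0
Step 7 [NS]: N:empty,E:wait,S:empty,W:wait | queues: N=0 E=1 S=0 W=0
Step 8 [NS]: N:empty,E:wait,S:empty,W:wait | queues: N=0 E=1 S=0 W=0
Step 9 [EW]: N:wait,E:car6-GO,S:wait,W:empty | queues: N=0 E=0 S=0 W=0
Car 7 crosses at step 1

1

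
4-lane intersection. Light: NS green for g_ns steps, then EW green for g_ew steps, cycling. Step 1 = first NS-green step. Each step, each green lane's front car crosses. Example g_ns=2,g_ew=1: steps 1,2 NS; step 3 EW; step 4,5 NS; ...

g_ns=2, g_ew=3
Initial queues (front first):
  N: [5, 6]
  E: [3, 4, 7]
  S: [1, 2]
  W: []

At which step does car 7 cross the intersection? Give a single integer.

Step 1 [NS]: N:car5-GO,E:wait,S:car1-GO,W:wait | queues: N=1 E=3 S=1 W=0
Step 2 [NS]: N:car6-GO,E:wait,S:car2-GO,W:wait | queues: N=0 E=3 S=0 W=0
Step 3 [EW]: N:wait,E:car3-GO,S:wait,W:empty | queues: N=0 E=2 S=0 W=0
Step 4 [EW]: N:wait,E:car4-GO,S:wait,W:empty | queues: N=0 E=1 S=0 W=0
Step 5 [EW]: N:wait,E:car7-GO,S:wait,W:empty | queues: N=0 E=0 S=0 W=0
Car 7 crosses at step 5

5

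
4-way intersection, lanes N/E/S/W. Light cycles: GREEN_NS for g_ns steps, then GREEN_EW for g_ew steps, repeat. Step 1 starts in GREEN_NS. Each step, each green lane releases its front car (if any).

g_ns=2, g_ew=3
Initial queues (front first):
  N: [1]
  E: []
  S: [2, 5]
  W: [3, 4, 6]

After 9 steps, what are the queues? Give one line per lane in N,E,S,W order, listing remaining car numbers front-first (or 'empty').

Step 1 [NS]: N:car1-GO,E:wait,S:car2-GO,W:wait | queues: N=0 E=0 S=1 W=3
Step 2 [NS]: N:empty,E:wait,S:car5-GO,W:wait | queues: N=0 E=0 S=0 W=3
Step 3 [EW]: N:wait,E:empty,S:wait,W:car3-GO | queues: N=0 E=0 S=0 W=2
Step 4 [EW]: N:wait,E:empty,S:wait,W:car4-GO | queues: N=0 E=0 S=0 W=1
Step 5 [EW]: N:wait,E:empty,S:wait,W:car6-GO | queues: N=0 E=0 S=0 W=0

N: empty
E: empty
S: empty
W: empty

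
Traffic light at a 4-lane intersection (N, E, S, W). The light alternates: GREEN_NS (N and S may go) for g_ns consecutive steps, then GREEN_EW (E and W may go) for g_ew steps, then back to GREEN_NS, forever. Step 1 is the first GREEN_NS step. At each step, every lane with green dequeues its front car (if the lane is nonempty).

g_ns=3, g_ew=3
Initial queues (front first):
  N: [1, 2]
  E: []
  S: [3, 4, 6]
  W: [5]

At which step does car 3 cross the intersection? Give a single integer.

Step 1 [NS]: N:car1-GO,E:wait,S:car3-GO,W:wait | queues: N=1 E=0 S=2 W=1
Step 2 [NS]: N:car2-GO,E:wait,S:car4-GO,W:wait | queues: N=0 E=0 S=1 W=1
Step 3 [NS]: N:empty,E:wait,S:car6-GO,W:wait | queues: N=0 E=0 S=0 W=1
Step 4 [EW]: N:wait,E:empty,S:wait,W:car5-GO | queues: N=0 E=0 S=0 W=0
Car 3 crosses at step 1

1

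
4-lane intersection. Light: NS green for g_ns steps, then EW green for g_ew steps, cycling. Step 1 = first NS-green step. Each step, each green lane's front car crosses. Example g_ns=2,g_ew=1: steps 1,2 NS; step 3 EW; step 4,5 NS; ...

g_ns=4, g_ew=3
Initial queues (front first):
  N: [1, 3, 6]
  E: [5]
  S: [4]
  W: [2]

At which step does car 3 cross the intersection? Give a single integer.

Step 1 [NS]: N:car1-GO,E:wait,S:car4-GO,W:wait | queues: N=2 E=1 S=0 W=1
Step 2 [NS]: N:car3-GO,E:wait,S:empty,W:wait | queues: N=1 E=1 S=0 W=1
Step 3 [NS]: N:car6-GO,E:wait,S:empty,W:wait | queues: N=0 E=1 S=0 W=1
Step 4 [NS]: N:empty,E:wait,S:empty,W:wait | queues: N=0 E=1 S=0 W=1
Step 5 [EW]: N:wait,E:car5-GO,S:wait,W:car2-GO | queues: N=0 E=0 S=0 W=0
Car 3 crosses at step 2

2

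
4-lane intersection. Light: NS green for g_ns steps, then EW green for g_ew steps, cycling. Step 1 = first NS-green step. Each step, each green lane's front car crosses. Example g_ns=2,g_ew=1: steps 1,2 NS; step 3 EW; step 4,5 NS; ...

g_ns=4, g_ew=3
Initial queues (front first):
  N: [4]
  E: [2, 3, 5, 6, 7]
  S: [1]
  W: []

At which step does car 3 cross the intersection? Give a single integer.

Step 1 [NS]: N:car4-GO,E:wait,S:car1-GO,W:wait | queues: N=0 E=5 S=0 W=0
Step 2 [NS]: N:empty,E:wait,S:empty,W:wait | queues: N=0 E=5 S=0 W=0
Step 3 [NS]: N:empty,E:wait,S:empty,W:wait | queues: N=0 E=5 S=0 W=0
Step 4 [NS]: N:empty,E:wait,S:empty,W:wait | queues: N=0 E=5 S=0 W=0
Step 5 [EW]: N:wait,E:car2-GO,S:wait,W:empty | queues: N=0 E=4 S=0 W=0
Step 6 [EW]: N:wait,E:car3-GO,S:wait,W:empty | queues: N=0 E=3 S=0 W=0
Step 7 [EW]: N:wait,E:car5-GO,S:wait,W:empty | queues: N=0 E=2 S=0 W=0
Step 8 [NS]: N:empty,E:wait,S:empty,W:wait | queues: N=0 E=2 S=0 W=0
Step 9 [NS]: N:empty,E:wait,S:empty,W:wait | queues: N=0 E=2 S=0 W=0
Step 10 [NS]: N:empty,E:wait,S:empty,W:wait | queues: N=0 E=2 S=0 W=0
Step 11 [NS]: N:empty,E:wait,S:empty,W:wait | queues: N=0 E=2 S=0 W=0
Step 12 [EW]: N:wait,E:car6-GO,S:wait,W:empty | queues: N=0 E=1 S=0 W=0
Step 13 [EW]: N:wait,E:car7-GO,S:wait,W:empty | queues: N=0 E=0 S=0 W=0
Car 3 crosses at step 6

6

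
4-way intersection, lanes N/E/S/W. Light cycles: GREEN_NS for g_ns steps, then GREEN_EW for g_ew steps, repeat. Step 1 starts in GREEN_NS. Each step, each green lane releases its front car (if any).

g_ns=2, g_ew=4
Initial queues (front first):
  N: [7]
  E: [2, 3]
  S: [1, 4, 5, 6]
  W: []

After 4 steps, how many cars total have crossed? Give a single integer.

Answer: 5

Derivation:
Step 1 [NS]: N:car7-GO,E:wait,S:car1-GO,W:wait | queues: N=0 E=2 S=3 W=0
Step 2 [NS]: N:empty,E:wait,S:car4-GO,W:wait | queues: N=0 E=2 S=2 W=0
Step 3 [EW]: N:wait,E:car2-GO,S:wait,W:empty | queues: N=0 E=1 S=2 W=0
Step 4 [EW]: N:wait,E:car3-GO,S:wait,W:empty | queues: N=0 E=0 S=2 W=0
Cars crossed by step 4: 5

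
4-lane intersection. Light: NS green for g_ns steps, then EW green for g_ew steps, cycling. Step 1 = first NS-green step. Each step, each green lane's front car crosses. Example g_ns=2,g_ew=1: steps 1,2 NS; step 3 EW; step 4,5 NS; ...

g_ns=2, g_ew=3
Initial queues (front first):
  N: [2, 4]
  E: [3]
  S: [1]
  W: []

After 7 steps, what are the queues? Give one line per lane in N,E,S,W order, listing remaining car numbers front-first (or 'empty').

Step 1 [NS]: N:car2-GO,E:wait,S:car1-GO,W:wait | queues: N=1 E=1 S=0 W=0
Step 2 [NS]: N:car4-GO,E:wait,S:empty,W:wait | queues: N=0 E=1 S=0 W=0
Step 3 [EW]: N:wait,E:car3-GO,S:wait,W:empty | queues: N=0 E=0 S=0 W=0

N: empty
E: empty
S: empty
W: empty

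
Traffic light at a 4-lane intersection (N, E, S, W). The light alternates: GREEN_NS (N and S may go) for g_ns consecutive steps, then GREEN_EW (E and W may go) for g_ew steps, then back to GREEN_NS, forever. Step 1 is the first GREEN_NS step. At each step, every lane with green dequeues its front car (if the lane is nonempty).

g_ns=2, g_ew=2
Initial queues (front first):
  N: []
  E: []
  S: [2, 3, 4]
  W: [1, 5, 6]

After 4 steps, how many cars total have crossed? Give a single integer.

Answer: 4

Derivation:
Step 1 [NS]: N:empty,E:wait,S:car2-GO,W:wait | queues: N=0 E=0 S=2 W=3
Step 2 [NS]: N:empty,E:wait,S:car3-GO,W:wait | queues: N=0 E=0 S=1 W=3
Step 3 [EW]: N:wait,E:empty,S:wait,W:car1-GO | queues: N=0 E=0 S=1 W=2
Step 4 [EW]: N:wait,E:empty,S:wait,W:car5-GO | queues: N=0 E=0 S=1 W=1
Cars crossed by step 4: 4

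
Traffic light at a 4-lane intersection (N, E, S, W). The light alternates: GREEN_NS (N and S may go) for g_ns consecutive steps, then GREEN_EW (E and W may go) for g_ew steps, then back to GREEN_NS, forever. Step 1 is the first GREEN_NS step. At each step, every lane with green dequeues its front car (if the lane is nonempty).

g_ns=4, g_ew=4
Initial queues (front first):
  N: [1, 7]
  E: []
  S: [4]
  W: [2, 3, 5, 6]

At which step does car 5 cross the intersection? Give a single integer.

Step 1 [NS]: N:car1-GO,E:wait,S:car4-GO,W:wait | queues: N=1 E=0 S=0 W=4
Step 2 [NS]: N:car7-GO,E:wait,S:empty,W:wait | queues: N=0 E=0 S=0 W=4
Step 3 [NS]: N:empty,E:wait,S:empty,W:wait | queues: N=0 E=0 S=0 W=4
Step 4 [NS]: N:empty,E:wait,S:empty,W:wait | queues: N=0 E=0 S=0 W=4
Step 5 [EW]: N:wait,E:empty,S:wait,W:car2-GO | queues: N=0 E=0 S=0 W=3
Step 6 [EW]: N:wait,E:empty,S:wait,W:car3-GO | queues: N=0 E=0 S=0 W=2
Step 7 [EW]: N:wait,E:empty,S:wait,W:car5-GO | queues: N=0 E=0 S=0 W=1
Step 8 [EW]: N:wait,E:empty,S:wait,W:car6-GO | queues: N=0 E=0 S=0 W=0
Car 5 crosses at step 7

7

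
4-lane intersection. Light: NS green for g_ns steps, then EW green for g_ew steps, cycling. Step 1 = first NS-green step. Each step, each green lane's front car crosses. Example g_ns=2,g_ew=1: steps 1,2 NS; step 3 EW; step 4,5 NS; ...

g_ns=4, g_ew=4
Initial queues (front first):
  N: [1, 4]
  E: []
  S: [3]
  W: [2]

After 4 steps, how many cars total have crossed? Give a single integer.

Step 1 [NS]: N:car1-GO,E:wait,S:car3-GO,W:wait | queues: N=1 E=0 S=0 W=1
Step 2 [NS]: N:car4-GO,E:wait,S:empty,W:wait | queues: N=0 E=0 S=0 W=1
Step 3 [NS]: N:empty,E:wait,S:empty,W:wait | queues: N=0 E=0 S=0 W=1
Step 4 [NS]: N:empty,E:wait,S:empty,W:wait | queues: N=0 E=0 S=0 W=1
Cars crossed by step 4: 3

Answer: 3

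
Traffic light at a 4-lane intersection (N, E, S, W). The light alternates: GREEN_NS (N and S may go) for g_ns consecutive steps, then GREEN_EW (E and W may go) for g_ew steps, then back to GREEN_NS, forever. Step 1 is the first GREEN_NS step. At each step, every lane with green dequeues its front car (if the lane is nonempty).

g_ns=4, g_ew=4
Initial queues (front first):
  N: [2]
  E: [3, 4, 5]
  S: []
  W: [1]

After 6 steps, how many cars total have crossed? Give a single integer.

Answer: 4

Derivation:
Step 1 [NS]: N:car2-GO,E:wait,S:empty,W:wait | queues: N=0 E=3 S=0 W=1
Step 2 [NS]: N:empty,E:wait,S:empty,W:wait | queues: N=0 E=3 S=0 W=1
Step 3 [NS]: N:empty,E:wait,S:empty,W:wait | queues: N=0 E=3 S=0 W=1
Step 4 [NS]: N:empty,E:wait,S:empty,W:wait | queues: N=0 E=3 S=0 W=1
Step 5 [EW]: N:wait,E:car3-GO,S:wait,W:car1-GO | queues: N=0 E=2 S=0 W=0
Step 6 [EW]: N:wait,E:car4-GO,S:wait,W:empty | queues: N=0 E=1 S=0 W=0
Cars crossed by step 6: 4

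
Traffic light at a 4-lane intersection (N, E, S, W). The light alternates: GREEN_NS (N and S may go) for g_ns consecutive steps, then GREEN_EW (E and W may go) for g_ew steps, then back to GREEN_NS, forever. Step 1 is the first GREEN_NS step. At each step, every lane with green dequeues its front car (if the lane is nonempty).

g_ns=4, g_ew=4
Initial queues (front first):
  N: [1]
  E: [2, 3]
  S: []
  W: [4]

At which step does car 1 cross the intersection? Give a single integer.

Step 1 [NS]: N:car1-GO,E:wait,S:empty,W:wait | queues: N=0 E=2 S=0 W=1
Step 2 [NS]: N:empty,E:wait,S:empty,W:wait | queues: N=0 E=2 S=0 W=1
Step 3 [NS]: N:empty,E:wait,S:empty,W:wait | queues: N=0 E=2 S=0 W=1
Step 4 [NS]: N:empty,E:wait,S:empty,W:wait | queues: N=0 E=2 S=0 W=1
Step 5 [EW]: N:wait,E:car2-GO,S:wait,W:car4-GO | queues: N=0 E=1 S=0 W=0
Step 6 [EW]: N:wait,E:car3-GO,S:wait,W:empty | queues: N=0 E=0 S=0 W=0
Car 1 crosses at step 1

1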